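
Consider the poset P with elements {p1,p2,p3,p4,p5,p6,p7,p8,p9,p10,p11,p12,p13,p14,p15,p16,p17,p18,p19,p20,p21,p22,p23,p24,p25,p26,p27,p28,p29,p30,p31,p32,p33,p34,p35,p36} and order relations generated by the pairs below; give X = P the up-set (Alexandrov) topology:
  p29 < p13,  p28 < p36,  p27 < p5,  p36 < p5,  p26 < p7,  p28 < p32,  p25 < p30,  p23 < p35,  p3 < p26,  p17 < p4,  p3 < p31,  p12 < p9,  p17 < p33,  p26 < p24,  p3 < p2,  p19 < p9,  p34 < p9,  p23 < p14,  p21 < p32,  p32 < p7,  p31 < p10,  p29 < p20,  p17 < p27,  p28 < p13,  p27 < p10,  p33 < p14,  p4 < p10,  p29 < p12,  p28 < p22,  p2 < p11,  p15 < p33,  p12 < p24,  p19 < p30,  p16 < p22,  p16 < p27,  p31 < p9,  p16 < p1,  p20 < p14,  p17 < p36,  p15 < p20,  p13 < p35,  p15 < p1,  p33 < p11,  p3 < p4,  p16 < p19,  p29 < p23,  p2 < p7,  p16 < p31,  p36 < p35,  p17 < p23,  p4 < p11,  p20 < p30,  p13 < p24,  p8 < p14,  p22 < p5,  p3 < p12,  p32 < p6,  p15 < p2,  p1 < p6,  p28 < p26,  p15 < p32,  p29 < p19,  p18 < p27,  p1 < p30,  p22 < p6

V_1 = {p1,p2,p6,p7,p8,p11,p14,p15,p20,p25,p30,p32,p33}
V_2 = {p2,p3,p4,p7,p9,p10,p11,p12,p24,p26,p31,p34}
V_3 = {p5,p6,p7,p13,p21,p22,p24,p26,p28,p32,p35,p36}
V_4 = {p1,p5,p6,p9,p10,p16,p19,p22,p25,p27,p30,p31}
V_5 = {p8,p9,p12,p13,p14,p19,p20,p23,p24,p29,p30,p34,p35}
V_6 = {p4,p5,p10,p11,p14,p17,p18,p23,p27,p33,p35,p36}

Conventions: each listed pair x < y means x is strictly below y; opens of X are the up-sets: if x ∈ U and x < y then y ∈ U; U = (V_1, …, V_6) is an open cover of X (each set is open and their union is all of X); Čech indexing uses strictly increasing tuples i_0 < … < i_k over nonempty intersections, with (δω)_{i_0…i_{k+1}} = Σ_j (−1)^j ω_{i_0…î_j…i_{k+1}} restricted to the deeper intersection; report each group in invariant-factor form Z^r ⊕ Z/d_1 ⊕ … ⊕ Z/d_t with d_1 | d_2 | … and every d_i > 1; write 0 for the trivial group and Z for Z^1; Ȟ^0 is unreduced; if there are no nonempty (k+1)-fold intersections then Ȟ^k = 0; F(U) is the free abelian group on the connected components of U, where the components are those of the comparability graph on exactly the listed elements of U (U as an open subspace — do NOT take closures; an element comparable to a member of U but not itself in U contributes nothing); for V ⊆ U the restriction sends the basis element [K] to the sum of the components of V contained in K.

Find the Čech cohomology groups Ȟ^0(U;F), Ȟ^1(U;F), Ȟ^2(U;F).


intersection data:
  V12={p2,p7,p11} V13={p6,p7,p32} V14={p1,p6,p25,p30} V15={p8,p14,p20,p30} V16={p11,p14,p33} V23={p7,p24,p26} V24={p9,p10,p31} V25={p9,p12,p24,p34} V26={p4,p10,p11} V34={p5,p6,p22} V35={p13,p24,p35} V36={p5,p35,p36} V45={p9,p19,p30} V46={p5,p10,p27} V56={p14,p23,p35}
  V123={p7} V126={p11} V134={p6} V145={p30} V156={p14} V235={p24} V245={p9} V246={p10} V346={p5} V356={p35}
components per intersection:
  V1: {p1,p2,p6,p7,p8,p11,p14,p15,p20,p25,p30,p32,p33}
  V2: {p2,p3,p4,p7,p9,p10,p11,p12,p24,p26,p31,p34}
  V3: {p5,p6,p7,p13,p21,p22,p24,p26,p28,p32,p35,p36}
  V4: {p1,p5,p6,p9,p10,p16,p19,p22,p25,p27,p30,p31}
  V5: {p8,p9,p12,p13,p14,p19,p20,p23,p24,p29,p30,p34,p35}
  V6: {p4,p5,p10,p11,p14,p17,p18,p23,p27,p33,p35,p36}
  V12: {p2,p7,p11}
  V13: {p6,p7,p32}
  V14: {p1,p6,p25,p30}
  V15: {p8,p14,p20,p30}
  V16: {p11,p14,p33}
  V23: {p7,p24,p26}
  V24: {p9,p10,p31}
  V25: {p9,p12,p24,p34}
  V26: {p4,p10,p11}
  V34: {p5,p6,p22}
  V35: {p13,p24,p35}
  V36: {p5,p35,p36}
  V45: {p9,p19,p30}
  V46: {p5,p10,p27}
  V56: {p14,p23,p35}
  V123: {p7}
  V126: {p11}
  V134: {p6}
  V145: {p30}
  V156: {p14}
  V235: {p24}
  V245: {p9}
  V246: {p10}
  V346: {p5}
  V356: {p35}
C dims 6,15,10; δ0: rk 5, SNF 1^5; δ1: rk 10, SNF 1^9·2
Ȟ^0 = (6 − 5) − 0 = 1, so Ȟ^0 ≅ Z
Ȟ^1 = (15 − 10) − 5 = 0, so Ȟ^1 ≅ 0
Ȟ^2 = (10 − 0) − 10 = 0 plus torsion [2], so Ȟ^2 ≅ Z/2

Ȟ^0 = Z; Ȟ^1 = 0; Ȟ^2 = Z/2


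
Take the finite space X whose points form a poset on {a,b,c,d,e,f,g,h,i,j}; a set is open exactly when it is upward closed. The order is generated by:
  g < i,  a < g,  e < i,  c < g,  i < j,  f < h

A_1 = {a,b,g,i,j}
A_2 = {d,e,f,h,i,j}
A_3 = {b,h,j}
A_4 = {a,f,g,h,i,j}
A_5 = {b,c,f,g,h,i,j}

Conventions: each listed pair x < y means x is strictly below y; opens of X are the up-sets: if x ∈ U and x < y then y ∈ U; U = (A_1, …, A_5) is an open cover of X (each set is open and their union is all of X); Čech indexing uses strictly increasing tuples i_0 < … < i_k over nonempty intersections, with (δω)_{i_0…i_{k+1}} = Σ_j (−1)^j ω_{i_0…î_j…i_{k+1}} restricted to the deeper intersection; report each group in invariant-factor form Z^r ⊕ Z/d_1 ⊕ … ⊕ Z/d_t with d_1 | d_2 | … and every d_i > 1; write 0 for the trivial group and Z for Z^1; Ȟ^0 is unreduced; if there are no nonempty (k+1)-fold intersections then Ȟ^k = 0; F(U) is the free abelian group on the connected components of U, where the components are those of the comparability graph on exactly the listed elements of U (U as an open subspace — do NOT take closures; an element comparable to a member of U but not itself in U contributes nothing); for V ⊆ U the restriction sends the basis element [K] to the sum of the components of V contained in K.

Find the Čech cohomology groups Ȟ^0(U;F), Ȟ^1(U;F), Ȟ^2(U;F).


nonempty overlaps:
  A12={i,j} A13={b,j} A14={a,g,i,j} A15={b,g,i,j} A23={h,j} A24={f,h,i,j} A25={f,h,i,j} A34={h,j} A35={b,h,j} A45={f,g,h,i,j}
  A123={j} A124={i,j} A125={i,j} A134={j} A135={b,j} A145={g,i,j} A234={h,j} A235={h,j} A245={f,h,i,j} A345={h,j}
  A1234={j} A1235={j} A1245={i,j} A1345={j} A2345={h,j}
  A12345={j}
components per intersection:
  A1: {a,g,i,j} {b}
  A2: {d} {e,i,j} {f,h}
  A3: {b} {h} {j}
  A4: {a,g,i,j} {f,h}
  A5: {b} {c,g,i,j} {f,h}
  A12: {i,j}
  A13: {b} {j}
  A14: {a,g,i,j}
  A15: {b} {g,i,j}
  A23: {h} {j}
  A24: {f,h} {i,j}
  A25: {f,h} {i,j}
  A34: {h} {j}
  A35: {b} {h} {j}
  A45: {f,h} {g,i,j}
  A123: {j}
  A124: {i,j}
  A125: {i,j}
  A134: {j}
  A135: {b} {j}
  A145: {g,i,j}
  A234: {h} {j}
  A235: {h} {j}
  A245: {f,h} {i,j}
  A345: {h} {j}
  A1234: {j}
  A1235: {j}
  A1245: {i,j}
  A1345: {j}
  A2345: {h} {j}
  A12345: {j}
C dims 13,19,15,6; δ0: rk 9, SNF 1^9; δ1: rk 10, SNF 1^10; δ2: rk 5, SNF 1^5
degree 0: 13−9−0 = 4 → Ȟ^0 ≅ Z^4
degree 1: 19−10−9 = 0 → Ȟ^1 ≅ 0
degree 2: 15−5−10 = 0 → Ȟ^2 ≅ 0

Ȟ^0 ≅ Z^4; Ȟ^1 ≅ 0; Ȟ^2 ≅ 0


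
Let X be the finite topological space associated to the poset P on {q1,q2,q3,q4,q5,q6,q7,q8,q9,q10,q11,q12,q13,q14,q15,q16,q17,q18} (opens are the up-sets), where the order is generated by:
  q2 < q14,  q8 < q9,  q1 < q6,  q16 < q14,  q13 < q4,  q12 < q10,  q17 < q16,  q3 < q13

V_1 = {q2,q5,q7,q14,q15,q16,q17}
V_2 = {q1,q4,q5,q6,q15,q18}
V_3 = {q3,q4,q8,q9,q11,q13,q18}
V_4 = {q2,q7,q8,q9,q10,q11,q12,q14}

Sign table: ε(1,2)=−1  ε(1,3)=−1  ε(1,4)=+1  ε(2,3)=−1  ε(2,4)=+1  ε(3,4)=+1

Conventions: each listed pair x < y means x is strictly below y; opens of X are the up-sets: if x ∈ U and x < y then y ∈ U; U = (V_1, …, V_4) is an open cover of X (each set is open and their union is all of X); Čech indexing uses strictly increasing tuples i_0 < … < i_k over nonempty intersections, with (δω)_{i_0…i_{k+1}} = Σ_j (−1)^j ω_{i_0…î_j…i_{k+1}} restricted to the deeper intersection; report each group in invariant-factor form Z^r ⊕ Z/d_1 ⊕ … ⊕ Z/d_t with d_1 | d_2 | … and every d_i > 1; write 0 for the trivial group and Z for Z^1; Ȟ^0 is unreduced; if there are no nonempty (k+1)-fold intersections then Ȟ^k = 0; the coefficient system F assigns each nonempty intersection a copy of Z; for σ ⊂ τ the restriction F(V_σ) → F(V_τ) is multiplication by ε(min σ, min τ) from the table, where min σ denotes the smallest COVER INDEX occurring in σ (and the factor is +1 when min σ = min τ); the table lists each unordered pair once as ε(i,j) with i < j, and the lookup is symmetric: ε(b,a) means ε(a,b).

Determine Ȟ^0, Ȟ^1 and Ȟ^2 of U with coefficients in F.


Ȟ^0 ≅ Z, Ȟ^1 ≅ Z, Ȟ^2 ≅ 0

nonempty intersections:
  V12={q5,q15} V14={q2,q7,q14} V23={q4,q18} V34={q8,q9,q11}
C dims 4,4; δ0: rk 3, SNF 1^3
Ȟ^0: (4−3)−0=1 ⇒ Z
Ȟ^1: (4−0)−3=1 ⇒ Z
Ȟ^2: (0−0)−0=0 ⇒ 0


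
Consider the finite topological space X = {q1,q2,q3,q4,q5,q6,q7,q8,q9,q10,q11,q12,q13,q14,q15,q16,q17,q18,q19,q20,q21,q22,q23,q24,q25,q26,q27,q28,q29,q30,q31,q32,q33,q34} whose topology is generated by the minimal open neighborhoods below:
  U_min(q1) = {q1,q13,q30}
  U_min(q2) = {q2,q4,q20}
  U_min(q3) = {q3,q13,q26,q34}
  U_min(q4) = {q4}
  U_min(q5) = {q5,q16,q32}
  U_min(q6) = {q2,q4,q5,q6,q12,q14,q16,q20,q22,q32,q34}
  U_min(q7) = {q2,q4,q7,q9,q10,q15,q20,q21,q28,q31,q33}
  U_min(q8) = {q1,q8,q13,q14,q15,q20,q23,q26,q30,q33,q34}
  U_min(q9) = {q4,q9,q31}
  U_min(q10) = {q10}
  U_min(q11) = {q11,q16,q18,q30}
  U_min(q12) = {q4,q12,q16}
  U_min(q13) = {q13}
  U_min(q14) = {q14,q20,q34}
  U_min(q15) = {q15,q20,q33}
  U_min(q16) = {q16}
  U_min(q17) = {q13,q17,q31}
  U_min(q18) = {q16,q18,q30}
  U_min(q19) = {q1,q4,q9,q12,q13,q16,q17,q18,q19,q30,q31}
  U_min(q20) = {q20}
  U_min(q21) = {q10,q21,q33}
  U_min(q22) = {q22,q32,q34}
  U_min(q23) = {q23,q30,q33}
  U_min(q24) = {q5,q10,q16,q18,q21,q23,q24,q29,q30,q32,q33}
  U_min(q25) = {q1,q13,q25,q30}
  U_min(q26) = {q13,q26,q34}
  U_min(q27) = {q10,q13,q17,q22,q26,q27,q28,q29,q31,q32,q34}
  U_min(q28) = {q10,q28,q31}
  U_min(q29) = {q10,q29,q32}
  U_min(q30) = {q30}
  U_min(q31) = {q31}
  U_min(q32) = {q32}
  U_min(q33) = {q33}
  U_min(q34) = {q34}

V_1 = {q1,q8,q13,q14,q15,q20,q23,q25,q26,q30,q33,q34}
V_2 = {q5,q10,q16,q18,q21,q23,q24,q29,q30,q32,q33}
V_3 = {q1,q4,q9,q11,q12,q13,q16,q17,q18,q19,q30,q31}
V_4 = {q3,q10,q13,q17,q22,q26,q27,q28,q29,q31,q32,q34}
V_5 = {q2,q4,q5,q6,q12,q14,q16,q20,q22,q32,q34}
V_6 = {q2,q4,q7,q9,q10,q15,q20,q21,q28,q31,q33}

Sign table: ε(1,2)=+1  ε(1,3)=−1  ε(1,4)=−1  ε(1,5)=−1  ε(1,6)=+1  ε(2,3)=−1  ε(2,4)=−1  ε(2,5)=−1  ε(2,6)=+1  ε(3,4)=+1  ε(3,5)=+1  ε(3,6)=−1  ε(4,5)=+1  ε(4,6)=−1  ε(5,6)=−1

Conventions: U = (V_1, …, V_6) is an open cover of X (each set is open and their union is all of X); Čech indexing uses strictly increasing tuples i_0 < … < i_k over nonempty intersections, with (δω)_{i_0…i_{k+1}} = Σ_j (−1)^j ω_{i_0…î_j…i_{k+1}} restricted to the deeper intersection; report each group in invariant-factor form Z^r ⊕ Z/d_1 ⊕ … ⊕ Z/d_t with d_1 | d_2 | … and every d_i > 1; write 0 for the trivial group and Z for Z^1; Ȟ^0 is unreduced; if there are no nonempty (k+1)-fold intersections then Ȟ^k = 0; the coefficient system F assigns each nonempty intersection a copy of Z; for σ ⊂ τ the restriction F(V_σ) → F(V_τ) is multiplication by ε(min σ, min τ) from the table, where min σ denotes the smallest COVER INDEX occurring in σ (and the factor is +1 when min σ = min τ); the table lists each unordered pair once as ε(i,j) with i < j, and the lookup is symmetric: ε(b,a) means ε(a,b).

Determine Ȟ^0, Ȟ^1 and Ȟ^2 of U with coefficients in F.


nerve of the cover:
  V12={q23,q30,q33} V13={q1,q13,q30} V14={q13,q26,q34} V15={q14,q20,q34} V16={q15,q20,q33} V23={q16,q18,q30} V24={q10,q29,q32} V25={q5,q16,q32} V26={q10,q21,q33} V34={q13,q17,q31} V35={q4,q12,q16} V36={q4,q9,q31} V45={q22,q32,q34} V46={q10,q28,q31} V56={q2,q4,q20}
  V123={q30} V126={q33} V134={q13} V145={q34} V156={q20} V235={q16} V245={q32} V246={q10} V346={q31} V356={q4}
C dims 6,15,10; δ0: rk 5, SNF 1^5; δ1: rk 10, SNF 1^9·2
Ȟ^0 = (6 − 5) − 0 = 1, so Ȟ^0 ≅ Z
Ȟ^1 = (15 − 10) − 5 = 0, so Ȟ^1 ≅ 0
Ȟ^2 = (10 − 0) − 10 = 0 plus torsion [2], so Ȟ^2 ≅ Z/2

Ȟ^0(U;F) ≅ Z, Ȟ^1(U;F) ≅ 0 and Ȟ^2(U;F) ≅ Z/2


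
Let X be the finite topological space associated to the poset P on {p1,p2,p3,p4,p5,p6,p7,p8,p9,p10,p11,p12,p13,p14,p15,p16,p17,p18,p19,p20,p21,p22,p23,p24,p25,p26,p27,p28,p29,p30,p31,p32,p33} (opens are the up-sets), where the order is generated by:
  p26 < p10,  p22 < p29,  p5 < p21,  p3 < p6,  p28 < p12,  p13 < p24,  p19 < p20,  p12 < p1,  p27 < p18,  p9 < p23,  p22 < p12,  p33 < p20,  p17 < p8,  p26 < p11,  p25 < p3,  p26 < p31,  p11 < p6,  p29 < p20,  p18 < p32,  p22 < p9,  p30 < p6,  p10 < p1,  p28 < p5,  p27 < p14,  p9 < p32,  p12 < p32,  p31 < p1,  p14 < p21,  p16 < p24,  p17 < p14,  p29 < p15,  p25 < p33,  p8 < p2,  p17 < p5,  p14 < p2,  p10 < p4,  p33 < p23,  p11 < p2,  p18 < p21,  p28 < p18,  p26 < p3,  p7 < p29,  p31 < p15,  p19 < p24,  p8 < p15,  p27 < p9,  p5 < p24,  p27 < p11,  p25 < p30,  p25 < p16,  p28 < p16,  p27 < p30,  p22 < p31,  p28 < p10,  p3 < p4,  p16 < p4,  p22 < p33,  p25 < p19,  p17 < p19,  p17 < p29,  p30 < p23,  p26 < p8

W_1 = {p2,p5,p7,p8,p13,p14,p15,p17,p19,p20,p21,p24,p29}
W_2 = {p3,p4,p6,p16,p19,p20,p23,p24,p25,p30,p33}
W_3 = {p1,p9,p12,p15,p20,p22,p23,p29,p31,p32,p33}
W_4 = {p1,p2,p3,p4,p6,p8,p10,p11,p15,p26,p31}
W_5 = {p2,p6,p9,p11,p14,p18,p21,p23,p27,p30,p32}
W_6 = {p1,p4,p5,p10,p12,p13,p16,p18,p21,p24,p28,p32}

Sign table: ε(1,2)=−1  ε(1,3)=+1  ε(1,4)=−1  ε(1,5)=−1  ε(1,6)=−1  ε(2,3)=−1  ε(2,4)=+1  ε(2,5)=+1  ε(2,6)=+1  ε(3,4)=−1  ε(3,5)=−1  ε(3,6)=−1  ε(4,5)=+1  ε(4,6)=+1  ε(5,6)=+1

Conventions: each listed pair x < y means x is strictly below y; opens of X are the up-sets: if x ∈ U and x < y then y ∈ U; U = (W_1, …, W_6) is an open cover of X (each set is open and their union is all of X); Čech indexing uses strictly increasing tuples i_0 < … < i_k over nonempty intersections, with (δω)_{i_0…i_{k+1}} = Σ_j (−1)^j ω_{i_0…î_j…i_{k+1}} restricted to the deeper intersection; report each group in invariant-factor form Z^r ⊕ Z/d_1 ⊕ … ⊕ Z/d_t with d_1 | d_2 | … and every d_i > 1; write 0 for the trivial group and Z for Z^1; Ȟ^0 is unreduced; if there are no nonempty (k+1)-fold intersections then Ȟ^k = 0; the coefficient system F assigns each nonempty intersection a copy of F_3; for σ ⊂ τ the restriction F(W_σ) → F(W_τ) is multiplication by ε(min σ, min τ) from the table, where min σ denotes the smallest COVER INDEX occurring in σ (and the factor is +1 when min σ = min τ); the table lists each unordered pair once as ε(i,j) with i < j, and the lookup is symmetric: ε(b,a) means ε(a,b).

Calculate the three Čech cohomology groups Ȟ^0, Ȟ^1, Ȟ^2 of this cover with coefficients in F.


Ȟ^0 ≅ Z/3,  Ȟ^1 ≅ 0,  Ȟ^2 ≅ 0

nonempty overlaps:
  W12={p19,p20,p24} W13={p15,p20,p29} W14={p2,p8,p15} W15={p2,p14,p21} W16={p5,p13,p21,p24} W23={p20,p23,p33} W24={p3,p4,p6} W25={p6,p23,p30} W26={p4,p16,p24} W34={p1,p15,p31} W35={p9,p23,p32} W36={p1,p12,p32} W45={p2,p6,p11} W46={p1,p4,p10} W56={p18,p21,p32}
  W123={p20} W126={p24} W134={p15} W145={p2} W156={p21} W235={p23} W245={p6} W246={p4} W346={p1} W356={p32}
C dims 6,15,10; δ0: rk_F3 5; δ1: rk_F3 10
degree 0: 6−5−0 = 1 → Ȟ^0 ≅ Z/3
degree 1: 15−10−5 = 0 → Ȟ^1 ≅ 0
degree 2: 10−0−10 = 0 → Ȟ^2 ≅ 0


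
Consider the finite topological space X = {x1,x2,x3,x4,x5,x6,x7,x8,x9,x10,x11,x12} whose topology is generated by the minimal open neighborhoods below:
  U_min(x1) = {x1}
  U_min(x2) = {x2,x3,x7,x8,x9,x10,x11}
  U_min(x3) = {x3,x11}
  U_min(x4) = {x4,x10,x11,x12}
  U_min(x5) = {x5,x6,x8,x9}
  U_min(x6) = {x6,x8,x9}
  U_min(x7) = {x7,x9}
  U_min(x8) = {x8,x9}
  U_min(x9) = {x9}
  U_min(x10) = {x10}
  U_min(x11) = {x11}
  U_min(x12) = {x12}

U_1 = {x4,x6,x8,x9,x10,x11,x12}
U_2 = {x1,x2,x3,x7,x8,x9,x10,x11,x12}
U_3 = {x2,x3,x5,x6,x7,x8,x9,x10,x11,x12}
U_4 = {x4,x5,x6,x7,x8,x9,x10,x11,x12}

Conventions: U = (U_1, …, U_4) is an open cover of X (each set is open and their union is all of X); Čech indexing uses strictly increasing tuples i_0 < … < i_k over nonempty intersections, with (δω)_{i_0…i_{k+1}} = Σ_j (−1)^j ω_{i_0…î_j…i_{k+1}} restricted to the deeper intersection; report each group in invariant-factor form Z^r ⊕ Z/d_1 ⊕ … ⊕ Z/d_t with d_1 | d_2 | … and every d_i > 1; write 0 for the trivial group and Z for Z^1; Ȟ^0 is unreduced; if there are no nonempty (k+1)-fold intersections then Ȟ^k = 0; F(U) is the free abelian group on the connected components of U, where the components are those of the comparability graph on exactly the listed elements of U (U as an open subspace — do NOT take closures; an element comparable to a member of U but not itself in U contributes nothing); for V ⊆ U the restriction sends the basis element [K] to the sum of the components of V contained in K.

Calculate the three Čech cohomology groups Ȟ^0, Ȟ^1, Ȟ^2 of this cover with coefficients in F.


Ȟ^0(U;F) ≅ Z^2,  Ȟ^1(U;F) ≅ Z,  Ȟ^2(U;F) ≅ 0

cover nerve:
  U12={x8,x9,x10,x11,x12} U13={x6,x8,x9,x10,x11,x12} U14={x4,x6,x8,x9,x10,x11,x12} U23={x2,x3,x7,x8,x9,x10,x11,x12} U24={x7,x8,x9,x10,x11,x12} U34={x5,x6,x7,x8,x9,x10,x11,x12}
  U123={x8,x9,x10,x11,x12} U124={x8,x9,x10,x11,x12} U134={x6,x8,x9,x10,x11,x12} U234={x7,x8,x9,x10,x11,x12}
  U1234={x8,x9,x10,x11,x12}
components per intersection:
  U1: {x4,x10,x11,x12} {x6,x8,x9}
  U2: {x1} {x2,x3,x7,x8,x9,x10,x11} {x12}
  U3: {x2,x3,x5,x6,x7,x8,x9,x10,x11} {x12}
  U4: {x4,x10,x11,x12} {x5,x6,x7,x8,x9}
  U12: {x8,x9} {x10} {x11} {x12}
  U13: {x6,x8,x9} {x10} {x11} {x12}
  U14: {x4,x10,x11,x12} {x6,x8,x9}
  U23: {x2,x3,x7,x8,x9,x10,x11} {x12}
  U24: {x7,x8,x9} {x10} {x11} {x12}
  U34: {x5,x6,x7,x8,x9} {x10} {x11} {x12}
  U123: {x8,x9} {x10} {x11} {x12}
  U124: {x8,x9} {x10} {x11} {x12}
  U134: {x6,x8,x9} {x10} {x11} {x12}
  U234: {x7,x8,x9} {x10} {x11} {x12}
  U1234: {x8,x9} {x10} {x11} {x12}
C dims 9,20,16,4; δ0: rk 7, SNF 1^7; δ1: rk 12, SNF 1^12; δ2: rk 4, SNF 1^4
Ȟ^0: (9−7)−0=2 ⇒ Z^2
Ȟ^1: (20−12)−7=1 ⇒ Z
Ȟ^2: (16−4)−12=0 ⇒ 0


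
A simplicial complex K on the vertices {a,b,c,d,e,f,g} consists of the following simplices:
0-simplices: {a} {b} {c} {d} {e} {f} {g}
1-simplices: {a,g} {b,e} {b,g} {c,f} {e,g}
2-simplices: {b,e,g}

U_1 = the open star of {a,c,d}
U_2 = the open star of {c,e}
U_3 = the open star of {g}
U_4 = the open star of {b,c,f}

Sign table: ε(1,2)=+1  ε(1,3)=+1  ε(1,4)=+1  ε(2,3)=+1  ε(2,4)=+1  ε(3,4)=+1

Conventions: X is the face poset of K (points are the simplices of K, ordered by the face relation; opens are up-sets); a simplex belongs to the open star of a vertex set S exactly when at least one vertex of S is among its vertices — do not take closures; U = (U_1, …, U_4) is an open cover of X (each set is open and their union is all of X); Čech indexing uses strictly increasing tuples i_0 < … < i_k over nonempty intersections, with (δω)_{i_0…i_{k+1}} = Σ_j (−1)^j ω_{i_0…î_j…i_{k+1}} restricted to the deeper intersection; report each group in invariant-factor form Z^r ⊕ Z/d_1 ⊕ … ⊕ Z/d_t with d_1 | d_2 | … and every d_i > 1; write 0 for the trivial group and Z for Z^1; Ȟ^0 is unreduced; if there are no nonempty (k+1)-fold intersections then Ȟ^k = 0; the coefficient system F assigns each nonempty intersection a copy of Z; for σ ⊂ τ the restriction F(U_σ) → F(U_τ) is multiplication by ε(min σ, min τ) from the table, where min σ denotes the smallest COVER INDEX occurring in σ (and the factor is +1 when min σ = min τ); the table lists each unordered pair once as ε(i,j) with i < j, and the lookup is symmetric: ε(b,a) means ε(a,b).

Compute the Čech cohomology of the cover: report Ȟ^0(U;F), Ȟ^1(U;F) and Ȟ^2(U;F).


Ȟ^0 = Z, Ȟ^1 = Z and Ȟ^2 = 0

nonempty intersections:
  U1={{a},{c},{d},{a,g},{c,f}} U2={{c},{e},{b,e},{c,f},{e,g},{b,e,g}} U3={{g},{a,g},{b,g},{e,g},{b,e,g}} U4={{b},{c},{f},{b,e},{b,g},{c,f},{b,e,g}}
  U12={{c},{c,f}} U13={{a,g}} U14={{c},{c,f}} U23={{e,g},{b,e,g}} U24={{c},{b,e},{c,f},{b,e,g}} U34={{b,g},{b,e,g}}
  U124={{c},{c,f}} U234={{b,e,g}}
C dims 4,6,2; δ0: rk 3, SNF 1^3; δ1: rk 2, SNF 1^2
Ȟ^0: (4−3)−0=1 ⇒ Z
Ȟ^1: (6−2)−3=1 ⇒ Z
Ȟ^2: (2−0)−2=0 ⇒ 0


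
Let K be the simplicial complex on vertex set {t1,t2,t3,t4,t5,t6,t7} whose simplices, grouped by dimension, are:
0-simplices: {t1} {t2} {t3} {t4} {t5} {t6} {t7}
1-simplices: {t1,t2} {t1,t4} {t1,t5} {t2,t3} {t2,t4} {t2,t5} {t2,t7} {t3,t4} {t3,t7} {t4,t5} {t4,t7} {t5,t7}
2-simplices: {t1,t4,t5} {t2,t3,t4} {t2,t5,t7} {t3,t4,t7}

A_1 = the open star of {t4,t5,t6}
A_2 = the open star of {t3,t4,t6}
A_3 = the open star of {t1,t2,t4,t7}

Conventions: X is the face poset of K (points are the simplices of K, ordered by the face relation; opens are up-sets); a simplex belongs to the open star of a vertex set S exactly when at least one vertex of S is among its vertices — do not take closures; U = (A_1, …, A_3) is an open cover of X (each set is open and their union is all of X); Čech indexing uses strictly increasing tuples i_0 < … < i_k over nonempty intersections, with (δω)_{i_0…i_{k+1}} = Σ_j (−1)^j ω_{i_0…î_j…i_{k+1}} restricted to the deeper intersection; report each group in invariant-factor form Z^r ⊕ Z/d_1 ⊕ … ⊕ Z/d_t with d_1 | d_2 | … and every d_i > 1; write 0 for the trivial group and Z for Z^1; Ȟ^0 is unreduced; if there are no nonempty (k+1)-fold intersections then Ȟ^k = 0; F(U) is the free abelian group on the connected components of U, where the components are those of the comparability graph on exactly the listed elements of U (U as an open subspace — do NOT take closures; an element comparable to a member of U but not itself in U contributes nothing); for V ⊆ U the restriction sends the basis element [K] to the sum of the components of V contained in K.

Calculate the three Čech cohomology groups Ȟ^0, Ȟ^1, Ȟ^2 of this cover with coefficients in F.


nerve simplices:
  A1={{t4},{t5},{t6},{t1,t4},{t1,t5},{t2,t4},{t2,t5},{t3,t4},{t4,t5},{t4,t7},{t5,t7},{t1,t4,t5},{t2,t3,t4},{t2,t5,t7},{t3,t4,t7}} A2={{t3},{t4},{t6},{t1,t4},{t2,t3},{t2,t4},{t3,t4},{t3,t7},{t4,t5},{t4,t7},{t1,t4,t5},{t2,t3,t4},{t3,t4,t7}} A3={{t1},{t2},{t4},{t7},{t1,t2},{t1,t4},{t1,t5},{t2,t3},{t2,t4},{t2,t5},{t2,t7},{t3,t4},{t3,t7},{t4,t5},{t4,t7},{t5,t7},{t1,t4,t5},{t2,t3,t4},{t2,t5,t7},{t3,t4,t7}}
  A12={{t4},{t6},{t1,t4},{t2,t4},{t3,t4},{t4,t5},{t4,t7},{t1,t4,t5},{t2,t3,t4},{t3,t4,t7}} A13={{t4},{t1,t4},{t1,t5},{t2,t4},{t2,t5},{t3,t4},{t4,t5},{t4,t7},{t5,t7},{t1,t4,t5},{t2,t3,t4},{t2,t5,t7},{t3,t4,t7}} A23={{t4},{t1,t4},{t2,t3},{t2,t4},{t3,t4},{t3,t7},{t4,t5},{t4,t7},{t1,t4,t5},{t2,t3,t4},{t3,t4,t7}}
  A123={{t4},{t1,t4},{t2,t4},{t3,t4},{t4,t5},{t4,t7},{t1,t4,t5},{t2,t3,t4},{t3,t4,t7}}
components per intersection:
  A1: {{t4},{t5},{t1,t4},{t1,t5},{t2,t4},{t2,t5},{t3,t4},{t4,t5},{t4,t7},{t5,t7},{t1,t4,t5},{t2,t3,t4},{t2,t5,t7},{t3,t4,t7}} {{t6}}
  A2: {{t3},{t4},{t1,t4},{t2,t3},{t2,t4},{t3,t4},{t3,t7},{t4,t5},{t4,t7},{t1,t4,t5},{t2,t3,t4},{t3,t4,t7}} {{t6}}
  A3: {{t1},{t2},{t4},{t7},{t1,t2},{t1,t4},{t1,t5},{t2,t3},{t2,t4},{t2,t5},{t2,t7},{t3,t4},{t3,t7},{t4,t5},{t4,t7},{t5,t7},{t1,t4,t5},{t2,t3,t4},{t2,t5,t7},{t3,t4,t7}}
  A12: {{t4},{t1,t4},{t2,t4},{t3,t4},{t4,t5},{t4,t7},{t1,t4,t5},{t2,t3,t4},{t3,t4,t7}} {{t6}}
  A13: {{t4},{t1,t4},{t1,t5},{t2,t4},{t3,t4},{t4,t5},{t4,t7},{t1,t4,t5},{t2,t3,t4},{t3,t4,t7}} {{t2,t5},{t5,t7},{t2,t5,t7}}
  A23: {{t4},{t1,t4},{t2,t3},{t2,t4},{t3,t4},{t3,t7},{t4,t5},{t4,t7},{t1,t4,t5},{t2,t3,t4},{t3,t4,t7}}
  A123: {{t4},{t1,t4},{t2,t4},{t3,t4},{t4,t5},{t4,t7},{t1,t4,t5},{t2,t3,t4},{t3,t4,t7}}
C dims 5,5,1; δ0: rk 3, SNF 1^3; δ1: rk 1, SNF 1^1
degree 0: 5−3−0 = 2 → Ȟ^0 ≅ Z^2
degree 1: 5−1−3 = 1 → Ȟ^1 ≅ Z
degree 2: 1−0−1 = 0 → Ȟ^2 ≅ 0

Ȟ^0(U;F) ≅ Z^2; Ȟ^1(U;F) ≅ Z; Ȟ^2(U;F) ≅ 0


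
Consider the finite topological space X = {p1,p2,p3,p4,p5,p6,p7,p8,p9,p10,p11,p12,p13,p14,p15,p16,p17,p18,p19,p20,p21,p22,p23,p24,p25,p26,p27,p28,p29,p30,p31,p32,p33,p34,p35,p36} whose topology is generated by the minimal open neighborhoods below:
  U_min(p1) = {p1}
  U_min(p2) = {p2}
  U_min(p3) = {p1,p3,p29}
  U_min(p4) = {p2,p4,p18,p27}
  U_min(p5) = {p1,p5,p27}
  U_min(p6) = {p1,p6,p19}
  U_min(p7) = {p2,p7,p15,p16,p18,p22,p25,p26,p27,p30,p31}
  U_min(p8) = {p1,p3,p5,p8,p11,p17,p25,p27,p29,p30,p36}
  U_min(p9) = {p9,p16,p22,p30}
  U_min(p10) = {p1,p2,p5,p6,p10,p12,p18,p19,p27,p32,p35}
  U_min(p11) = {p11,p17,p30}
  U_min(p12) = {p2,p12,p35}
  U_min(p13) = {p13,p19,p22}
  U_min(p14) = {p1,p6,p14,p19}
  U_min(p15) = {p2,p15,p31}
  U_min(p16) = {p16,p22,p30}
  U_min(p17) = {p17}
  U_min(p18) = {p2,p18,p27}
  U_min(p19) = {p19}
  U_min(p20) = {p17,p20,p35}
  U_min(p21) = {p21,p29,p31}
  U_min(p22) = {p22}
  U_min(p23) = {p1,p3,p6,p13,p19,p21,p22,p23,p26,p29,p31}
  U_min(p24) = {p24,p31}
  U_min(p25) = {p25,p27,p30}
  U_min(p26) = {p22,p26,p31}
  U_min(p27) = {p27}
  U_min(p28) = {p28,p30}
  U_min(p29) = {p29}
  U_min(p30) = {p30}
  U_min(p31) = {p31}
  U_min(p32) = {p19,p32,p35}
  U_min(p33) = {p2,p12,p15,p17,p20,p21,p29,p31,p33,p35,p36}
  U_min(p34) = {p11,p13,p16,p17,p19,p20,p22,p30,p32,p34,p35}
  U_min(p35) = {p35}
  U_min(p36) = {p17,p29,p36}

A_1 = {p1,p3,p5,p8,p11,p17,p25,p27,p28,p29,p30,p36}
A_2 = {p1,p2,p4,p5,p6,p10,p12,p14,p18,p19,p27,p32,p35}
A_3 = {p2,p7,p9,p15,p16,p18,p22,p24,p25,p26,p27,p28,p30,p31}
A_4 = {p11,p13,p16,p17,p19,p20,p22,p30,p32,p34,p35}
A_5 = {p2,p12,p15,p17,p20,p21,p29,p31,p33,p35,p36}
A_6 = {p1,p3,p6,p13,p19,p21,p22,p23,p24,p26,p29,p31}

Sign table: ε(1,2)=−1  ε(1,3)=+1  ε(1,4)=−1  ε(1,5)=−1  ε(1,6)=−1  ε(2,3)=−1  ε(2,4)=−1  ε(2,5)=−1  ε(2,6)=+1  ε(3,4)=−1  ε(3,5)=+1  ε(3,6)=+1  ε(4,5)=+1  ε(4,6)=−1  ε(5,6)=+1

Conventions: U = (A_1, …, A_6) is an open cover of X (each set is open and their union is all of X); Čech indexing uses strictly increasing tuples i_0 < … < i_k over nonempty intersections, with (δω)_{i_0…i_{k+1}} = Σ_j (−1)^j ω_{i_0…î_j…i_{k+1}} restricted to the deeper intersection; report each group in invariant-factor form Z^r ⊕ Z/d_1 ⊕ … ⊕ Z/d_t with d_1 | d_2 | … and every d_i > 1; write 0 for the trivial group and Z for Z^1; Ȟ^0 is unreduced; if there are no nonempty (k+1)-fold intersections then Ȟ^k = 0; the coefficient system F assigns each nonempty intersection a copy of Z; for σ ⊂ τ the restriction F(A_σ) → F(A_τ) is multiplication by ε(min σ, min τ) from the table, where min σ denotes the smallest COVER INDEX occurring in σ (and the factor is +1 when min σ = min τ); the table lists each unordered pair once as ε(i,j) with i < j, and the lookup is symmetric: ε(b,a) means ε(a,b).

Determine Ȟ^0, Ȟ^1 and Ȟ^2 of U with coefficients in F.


Ȟ^0(U;F) ≅ 0,  Ȟ^1(U;F) ≅ Z/2,  Ȟ^2(U;F) ≅ Z

nerve of the cover:
  A12={p1,p5,p27} A13={p25,p27,p28,p30} A14={p11,p17,p30} A15={p17,p29,p36} A16={p1,p3,p29} A23={p2,p18,p27} A24={p19,p32,p35} A25={p2,p12,p35} A26={p1,p6,p19} A34={p16,p22,p30} A35={p2,p15,p31} A36={p22,p24,p26,p31} A45={p17,p20,p35} A46={p13,p19,p22} A56={p21,p29,p31}
  A123={p27} A126={p1} A134={p30} A145={p17} A156={p29} A235={p2} A245={p35} A246={p19} A346={p22} A356={p31}
C dims 6,15,10; δ0: rk 6, SNF 1^5·2; δ1: rk 9, SNF 1^9
Ȟ^0 = (6 − 6) − 0 = 0, so Ȟ^0 ≅ 0
Ȟ^1 = (15 − 9) − 6 = 0 plus torsion [2], so Ȟ^1 ≅ Z/2
Ȟ^2 = (10 − 0) − 9 = 1, so Ȟ^2 ≅ Z


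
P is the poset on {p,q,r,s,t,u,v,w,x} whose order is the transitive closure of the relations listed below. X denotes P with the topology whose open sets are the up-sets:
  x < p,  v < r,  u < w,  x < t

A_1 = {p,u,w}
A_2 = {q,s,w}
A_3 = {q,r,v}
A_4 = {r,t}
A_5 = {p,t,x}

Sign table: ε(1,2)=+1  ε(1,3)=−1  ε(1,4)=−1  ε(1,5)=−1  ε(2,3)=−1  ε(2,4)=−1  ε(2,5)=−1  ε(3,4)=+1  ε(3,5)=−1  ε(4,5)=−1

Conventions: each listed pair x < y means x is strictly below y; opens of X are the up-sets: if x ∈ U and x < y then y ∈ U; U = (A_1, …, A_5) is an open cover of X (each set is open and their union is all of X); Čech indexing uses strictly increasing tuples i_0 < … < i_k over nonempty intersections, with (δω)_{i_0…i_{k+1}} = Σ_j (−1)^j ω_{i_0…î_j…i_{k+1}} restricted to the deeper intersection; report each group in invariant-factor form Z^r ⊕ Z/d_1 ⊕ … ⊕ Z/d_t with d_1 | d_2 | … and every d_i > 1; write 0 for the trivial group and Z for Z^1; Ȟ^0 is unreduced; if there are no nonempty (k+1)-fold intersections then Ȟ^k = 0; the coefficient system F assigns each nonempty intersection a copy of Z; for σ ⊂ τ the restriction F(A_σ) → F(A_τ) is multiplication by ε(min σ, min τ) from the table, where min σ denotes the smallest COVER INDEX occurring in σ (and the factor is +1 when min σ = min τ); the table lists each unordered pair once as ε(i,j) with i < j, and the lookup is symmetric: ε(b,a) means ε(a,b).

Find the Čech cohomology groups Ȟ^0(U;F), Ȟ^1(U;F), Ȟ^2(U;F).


Ȟ^0 = 0, Ȟ^1 = Z/2, Ȟ^2 = 0

nonempty overlaps:
  A12={w} A15={p} A23={q} A34={r} A45={t}
C dims 5,5; δ0: rk 5, SNF 1^4·2
degree 0: 5−5−0 = 0 → Ȟ^0 ≅ 0
degree 1: 5−0−5 = 0 plus torsion [2] → Ȟ^1 ≅ Z/2
degree 2: 0−0−0 = 0 → Ȟ^2 ≅ 0


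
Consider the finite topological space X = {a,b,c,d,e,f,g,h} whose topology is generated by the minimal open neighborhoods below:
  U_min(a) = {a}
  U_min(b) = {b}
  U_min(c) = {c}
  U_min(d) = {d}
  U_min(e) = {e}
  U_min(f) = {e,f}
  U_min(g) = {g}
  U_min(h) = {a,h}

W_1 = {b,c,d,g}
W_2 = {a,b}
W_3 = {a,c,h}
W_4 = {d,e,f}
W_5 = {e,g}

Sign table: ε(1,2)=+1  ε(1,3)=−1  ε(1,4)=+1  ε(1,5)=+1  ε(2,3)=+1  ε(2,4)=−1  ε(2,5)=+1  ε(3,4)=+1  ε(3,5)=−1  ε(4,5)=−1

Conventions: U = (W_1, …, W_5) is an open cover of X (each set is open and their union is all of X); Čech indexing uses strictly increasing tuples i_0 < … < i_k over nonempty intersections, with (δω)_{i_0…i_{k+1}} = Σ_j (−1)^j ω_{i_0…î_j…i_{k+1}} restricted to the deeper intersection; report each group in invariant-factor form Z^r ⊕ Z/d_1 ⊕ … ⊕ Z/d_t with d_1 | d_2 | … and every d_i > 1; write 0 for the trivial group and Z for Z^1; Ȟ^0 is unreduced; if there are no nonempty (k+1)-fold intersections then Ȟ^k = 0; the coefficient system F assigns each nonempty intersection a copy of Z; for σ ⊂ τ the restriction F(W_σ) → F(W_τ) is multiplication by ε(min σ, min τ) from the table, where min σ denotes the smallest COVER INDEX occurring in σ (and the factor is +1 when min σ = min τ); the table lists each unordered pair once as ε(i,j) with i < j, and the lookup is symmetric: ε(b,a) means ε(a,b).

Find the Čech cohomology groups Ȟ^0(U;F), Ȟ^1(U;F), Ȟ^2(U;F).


nerve of the cover:
  W12={b} W13={c} W14={d} W15={g} W23={a} W45={e}
C dims 5,6; δ0: rk 5, SNF 1^4·2
Ȟ^0 = (5 − 5) − 0 = 0, so Ȟ^0 ≅ 0
Ȟ^1 = (6 − 0) − 5 = 1 plus torsion [2], so Ȟ^1 ≅ Z ⊕ Z/2
Ȟ^2 = (0 − 0) − 0 = 0, so Ȟ^2 ≅ 0

Ȟ^0 ≅ 0, Ȟ^1 ≅ Z ⊕ Z/2 and Ȟ^2 ≅ 0


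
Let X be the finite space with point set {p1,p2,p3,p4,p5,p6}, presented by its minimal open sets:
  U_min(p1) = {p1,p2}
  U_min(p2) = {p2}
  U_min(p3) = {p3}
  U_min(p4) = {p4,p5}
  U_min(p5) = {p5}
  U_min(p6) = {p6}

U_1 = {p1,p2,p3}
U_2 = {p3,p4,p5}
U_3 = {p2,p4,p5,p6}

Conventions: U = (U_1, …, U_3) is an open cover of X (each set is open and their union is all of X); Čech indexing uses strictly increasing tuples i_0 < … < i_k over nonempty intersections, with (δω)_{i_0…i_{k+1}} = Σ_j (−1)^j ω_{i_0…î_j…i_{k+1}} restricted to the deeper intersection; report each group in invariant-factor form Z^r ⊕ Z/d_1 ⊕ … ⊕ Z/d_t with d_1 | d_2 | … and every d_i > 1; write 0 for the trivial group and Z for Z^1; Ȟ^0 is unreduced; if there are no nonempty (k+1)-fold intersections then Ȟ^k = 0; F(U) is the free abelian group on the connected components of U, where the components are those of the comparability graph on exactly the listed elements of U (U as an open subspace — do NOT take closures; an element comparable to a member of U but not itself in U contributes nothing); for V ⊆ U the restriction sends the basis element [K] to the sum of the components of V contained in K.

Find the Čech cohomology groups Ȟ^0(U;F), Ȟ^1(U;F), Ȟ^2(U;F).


cover nerve:
  U12={p3} U13={p2} U23={p4,p5}
components per intersection:
  U1: {p1,p2} {p3}
  U2: {p3} {p4,p5}
  U3: {p2} {p4,p5} {p6}
  U12: {p3}
  U13: {p2}
  U23: {p4,p5}
C dims 7,3; δ0: rk 3, SNF 1^3
Ȟ^0: (7−3)−0=4 ⇒ Z^4
Ȟ^1: (3−0)−3=0 ⇒ 0
Ȟ^2: (0−0)−0=0 ⇒ 0

Ȟ^0 ≅ Z^4,  Ȟ^1 ≅ 0,  Ȟ^2 ≅ 0


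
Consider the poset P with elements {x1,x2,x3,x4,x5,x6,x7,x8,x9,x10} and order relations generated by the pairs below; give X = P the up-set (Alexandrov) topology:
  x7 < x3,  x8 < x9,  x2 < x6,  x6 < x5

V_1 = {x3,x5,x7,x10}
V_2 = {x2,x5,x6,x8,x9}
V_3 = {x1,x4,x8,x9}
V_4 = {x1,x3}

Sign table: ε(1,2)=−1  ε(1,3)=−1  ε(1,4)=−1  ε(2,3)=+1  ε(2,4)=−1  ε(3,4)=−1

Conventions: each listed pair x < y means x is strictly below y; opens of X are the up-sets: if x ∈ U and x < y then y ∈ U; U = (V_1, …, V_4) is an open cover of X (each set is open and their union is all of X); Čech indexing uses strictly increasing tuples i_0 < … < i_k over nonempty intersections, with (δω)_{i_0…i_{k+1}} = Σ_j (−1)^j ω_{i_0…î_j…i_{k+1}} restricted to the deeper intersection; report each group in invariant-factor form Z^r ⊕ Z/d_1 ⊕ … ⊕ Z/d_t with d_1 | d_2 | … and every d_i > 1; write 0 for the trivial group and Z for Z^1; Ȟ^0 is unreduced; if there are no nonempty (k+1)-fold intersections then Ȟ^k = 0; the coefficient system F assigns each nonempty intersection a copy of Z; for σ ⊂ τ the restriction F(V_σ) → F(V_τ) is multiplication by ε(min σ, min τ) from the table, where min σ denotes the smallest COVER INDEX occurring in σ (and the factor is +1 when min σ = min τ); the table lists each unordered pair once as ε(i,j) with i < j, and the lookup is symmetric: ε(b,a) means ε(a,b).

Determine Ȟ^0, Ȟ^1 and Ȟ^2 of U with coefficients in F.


Ȟ^0 = 0,  Ȟ^1 = Z/2,  Ȟ^2 = 0

intersection data:
  V12={x5} V14={x3} V23={x8,x9} V34={x1}
C dims 4,4; δ0: rk 4, SNF 1^3·2
Ȟ^0 = (4 − 4) − 0 = 0, so Ȟ^0 ≅ 0
Ȟ^1 = (4 − 0) − 4 = 0 plus torsion [2], so Ȟ^1 ≅ Z/2
Ȟ^2 = (0 − 0) − 0 = 0, so Ȟ^2 ≅ 0


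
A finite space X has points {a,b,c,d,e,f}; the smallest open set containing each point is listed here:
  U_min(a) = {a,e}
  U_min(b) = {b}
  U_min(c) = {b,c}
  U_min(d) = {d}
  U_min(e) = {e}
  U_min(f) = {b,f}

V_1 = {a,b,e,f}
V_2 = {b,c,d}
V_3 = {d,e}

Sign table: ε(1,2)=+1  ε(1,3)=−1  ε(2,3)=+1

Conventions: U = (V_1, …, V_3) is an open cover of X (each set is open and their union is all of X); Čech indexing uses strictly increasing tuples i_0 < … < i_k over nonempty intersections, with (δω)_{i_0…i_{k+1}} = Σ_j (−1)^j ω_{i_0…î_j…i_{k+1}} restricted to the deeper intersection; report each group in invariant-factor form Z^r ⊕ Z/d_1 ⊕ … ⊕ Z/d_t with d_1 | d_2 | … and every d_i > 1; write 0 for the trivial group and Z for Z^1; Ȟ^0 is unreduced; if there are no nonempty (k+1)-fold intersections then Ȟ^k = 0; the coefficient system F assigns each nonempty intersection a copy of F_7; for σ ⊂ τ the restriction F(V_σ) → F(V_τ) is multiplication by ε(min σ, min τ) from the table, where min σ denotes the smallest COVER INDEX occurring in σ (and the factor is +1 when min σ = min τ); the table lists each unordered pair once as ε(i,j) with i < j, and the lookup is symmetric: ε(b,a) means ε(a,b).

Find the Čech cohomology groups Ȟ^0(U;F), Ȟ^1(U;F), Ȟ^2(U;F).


nerve simplices:
  V12={b} V13={e} V23={d}
C dims 3,3; δ0: rk_F7 3
degree 0: 3−3−0 = 0 → Ȟ^0 ≅ 0
degree 1: 3−0−3 = 0 → Ȟ^1 ≅ 0
degree 2: 0−0−0 = 0 → Ȟ^2 ≅ 0

Ȟ^0(U;F) ≅ 0, Ȟ^1(U;F) ≅ 0 and Ȟ^2(U;F) ≅ 0


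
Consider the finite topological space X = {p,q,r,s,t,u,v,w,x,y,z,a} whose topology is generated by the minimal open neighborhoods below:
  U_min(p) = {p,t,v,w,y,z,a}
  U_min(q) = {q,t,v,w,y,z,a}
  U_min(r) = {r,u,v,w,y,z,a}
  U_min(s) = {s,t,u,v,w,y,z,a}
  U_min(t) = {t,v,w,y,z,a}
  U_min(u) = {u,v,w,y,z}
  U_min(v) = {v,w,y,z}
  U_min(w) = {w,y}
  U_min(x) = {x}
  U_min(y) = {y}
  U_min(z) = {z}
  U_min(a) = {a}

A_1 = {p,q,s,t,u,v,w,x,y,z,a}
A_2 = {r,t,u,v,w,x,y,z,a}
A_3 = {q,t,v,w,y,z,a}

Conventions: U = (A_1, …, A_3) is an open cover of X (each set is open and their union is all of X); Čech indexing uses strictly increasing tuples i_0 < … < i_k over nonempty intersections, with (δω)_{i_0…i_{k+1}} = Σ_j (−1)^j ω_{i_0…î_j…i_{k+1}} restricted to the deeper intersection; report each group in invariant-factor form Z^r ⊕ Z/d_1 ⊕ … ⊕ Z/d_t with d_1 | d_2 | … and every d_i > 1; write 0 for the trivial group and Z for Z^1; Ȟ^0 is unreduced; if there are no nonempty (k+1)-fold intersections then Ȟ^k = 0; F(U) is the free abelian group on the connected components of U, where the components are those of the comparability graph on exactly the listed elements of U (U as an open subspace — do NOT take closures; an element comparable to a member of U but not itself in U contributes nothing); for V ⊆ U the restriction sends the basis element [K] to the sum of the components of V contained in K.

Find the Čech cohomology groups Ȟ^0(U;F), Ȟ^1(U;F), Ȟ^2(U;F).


Ȟ^0(U;F) ≅ Z^2, Ȟ^1(U;F) ≅ 0, Ȟ^2(U;F) ≅ 0

nonempty overlaps:
  A12={t,u,v,w,x,y,z,a} A13={q,t,v,w,y,z,a} A23={t,v,w,y,z,a}
  A123={t,v,w,y,z,a}
components per intersection:
  A1: {p,q,s,t,u,v,w,y,z,a} {x}
  A2: {r,t,u,v,w,y,z,a} {x}
  A3: {q,t,v,w,y,z,a}
  A12: {t,u,v,w,y,z,a} {x}
  A13: {q,t,v,w,y,z,a}
  A23: {t,v,w,y,z,a}
  A123: {t,v,w,y,z,a}
C dims 5,4,1; δ0: rk 3, SNF 1^3; δ1: rk 1, SNF 1^1
degree 0: 5−3−0 = 2 → Ȟ^0 ≅ Z^2
degree 1: 4−1−3 = 0 → Ȟ^1 ≅ 0
degree 2: 1−0−1 = 0 → Ȟ^2 ≅ 0


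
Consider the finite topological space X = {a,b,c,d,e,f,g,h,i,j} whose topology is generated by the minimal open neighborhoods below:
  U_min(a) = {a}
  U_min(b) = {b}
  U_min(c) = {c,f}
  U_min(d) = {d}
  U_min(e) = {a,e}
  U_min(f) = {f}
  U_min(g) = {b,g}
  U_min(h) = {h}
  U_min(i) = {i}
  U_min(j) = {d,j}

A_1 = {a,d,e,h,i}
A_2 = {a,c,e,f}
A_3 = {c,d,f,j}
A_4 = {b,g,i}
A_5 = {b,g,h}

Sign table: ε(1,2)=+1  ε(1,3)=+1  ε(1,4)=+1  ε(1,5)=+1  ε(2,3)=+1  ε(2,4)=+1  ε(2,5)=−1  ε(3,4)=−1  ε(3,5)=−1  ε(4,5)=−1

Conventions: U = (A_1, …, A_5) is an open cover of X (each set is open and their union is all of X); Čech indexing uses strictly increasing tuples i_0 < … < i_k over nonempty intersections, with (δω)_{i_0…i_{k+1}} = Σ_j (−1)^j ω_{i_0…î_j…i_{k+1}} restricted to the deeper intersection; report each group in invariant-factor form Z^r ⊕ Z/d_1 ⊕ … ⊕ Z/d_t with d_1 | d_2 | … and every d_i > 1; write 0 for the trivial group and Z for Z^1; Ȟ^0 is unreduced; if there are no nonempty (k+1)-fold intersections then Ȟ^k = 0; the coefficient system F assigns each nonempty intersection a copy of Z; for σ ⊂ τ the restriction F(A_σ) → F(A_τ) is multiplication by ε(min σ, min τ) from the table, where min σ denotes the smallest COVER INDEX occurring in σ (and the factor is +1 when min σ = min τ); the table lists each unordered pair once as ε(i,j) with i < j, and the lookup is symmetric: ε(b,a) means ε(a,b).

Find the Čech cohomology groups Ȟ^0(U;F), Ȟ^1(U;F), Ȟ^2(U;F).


Ȟ^0 = 0,  Ȟ^1 = Z ⊕ Z/2,  Ȟ^2 = 0

nonempty overlaps:
  A12={a,e} A13={d} A14={i} A15={h} A23={c,f} A45={b,g}
C dims 5,6; δ0: rk 5, SNF 1^4·2
degree 0: 5−5−0 = 0 → Ȟ^0 ≅ 0
degree 1: 6−0−5 = 1 plus torsion [2] → Ȟ^1 ≅ Z ⊕ Z/2
degree 2: 0−0−0 = 0 → Ȟ^2 ≅ 0


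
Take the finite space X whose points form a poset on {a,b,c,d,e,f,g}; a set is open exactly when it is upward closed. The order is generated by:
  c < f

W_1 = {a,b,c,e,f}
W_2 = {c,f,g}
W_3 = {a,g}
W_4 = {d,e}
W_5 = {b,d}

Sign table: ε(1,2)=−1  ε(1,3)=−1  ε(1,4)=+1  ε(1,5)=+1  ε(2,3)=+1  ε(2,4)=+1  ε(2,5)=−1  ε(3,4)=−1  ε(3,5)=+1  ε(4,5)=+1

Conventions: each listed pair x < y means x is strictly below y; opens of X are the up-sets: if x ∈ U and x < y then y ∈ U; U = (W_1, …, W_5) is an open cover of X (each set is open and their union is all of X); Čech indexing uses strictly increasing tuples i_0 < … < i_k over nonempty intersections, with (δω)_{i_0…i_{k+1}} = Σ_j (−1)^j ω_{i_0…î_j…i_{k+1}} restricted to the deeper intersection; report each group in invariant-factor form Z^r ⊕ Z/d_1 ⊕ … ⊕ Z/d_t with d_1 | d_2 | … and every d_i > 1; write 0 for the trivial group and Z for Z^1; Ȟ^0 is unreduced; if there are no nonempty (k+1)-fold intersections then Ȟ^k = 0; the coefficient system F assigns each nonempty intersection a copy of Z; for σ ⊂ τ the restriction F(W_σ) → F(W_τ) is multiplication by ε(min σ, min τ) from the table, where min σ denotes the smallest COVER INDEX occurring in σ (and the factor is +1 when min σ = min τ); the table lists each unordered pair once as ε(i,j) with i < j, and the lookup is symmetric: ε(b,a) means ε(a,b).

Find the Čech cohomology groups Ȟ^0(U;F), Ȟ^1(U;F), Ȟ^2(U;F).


cover nerve:
  W12={c,f} W13={a} W14={e} W15={b} W23={g} W45={d}
C dims 5,6; δ0: rk 4, SNF 1^4
Ȟ^0: (5−4)−0=1 ⇒ Z
Ȟ^1: (6−0)−4=2 ⇒ Z^2
Ȟ^2: (0−0)−0=0 ⇒ 0

Ȟ^0 ≅ Z, Ȟ^1 ≅ Z^2 and Ȟ^2 ≅ 0
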